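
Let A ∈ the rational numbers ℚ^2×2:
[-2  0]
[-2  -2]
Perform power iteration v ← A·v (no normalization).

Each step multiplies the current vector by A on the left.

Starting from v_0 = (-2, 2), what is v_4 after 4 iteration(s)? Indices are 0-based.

v_0 = (-2, 2).
v_1 = A·v_0 = (4, 0).
v_2 = A·v_1 = (-8, -8).
v_3 = A·v_2 = (16, 32).
v_4 = A·v_3 = (-32, -96).

v_4 = (-32, -96)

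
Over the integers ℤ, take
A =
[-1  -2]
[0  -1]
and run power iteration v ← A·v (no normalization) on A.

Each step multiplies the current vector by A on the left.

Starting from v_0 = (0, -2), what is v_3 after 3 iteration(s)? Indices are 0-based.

v_0 = (0, -2).
v_1 = A·v_0 = (4, 2).
v_2 = A·v_1 = (-8, -2).
v_3 = A·v_2 = (12, 2).

v_3 = (12, 2)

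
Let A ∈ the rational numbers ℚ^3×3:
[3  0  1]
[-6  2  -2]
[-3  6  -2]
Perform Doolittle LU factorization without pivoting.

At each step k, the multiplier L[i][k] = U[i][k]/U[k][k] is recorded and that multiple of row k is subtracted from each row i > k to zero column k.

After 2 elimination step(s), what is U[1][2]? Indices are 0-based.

k=0: U[0][0]=3
  eliminate (1,0): mult=-2, new row 1: (0, 2, 0); set L[1][0]=-2
  eliminate (2,0): mult=-1, new row 2: (0, 6, -1); set L[2][0]=-1
k=1: U[1][1]=2
  eliminate (2,1): mult=3, new row 2: (0, 0, -1); set L[2][1]=3

U[1][2] = 0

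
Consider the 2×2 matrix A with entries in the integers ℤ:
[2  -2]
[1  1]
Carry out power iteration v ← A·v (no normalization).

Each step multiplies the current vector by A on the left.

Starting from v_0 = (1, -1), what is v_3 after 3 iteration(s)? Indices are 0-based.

v_3 = (8, 12)

v_0 = (1, -1).
v_1 = A·v_0 = (4, 0).
v_2 = A·v_1 = (8, 4).
v_3 = A·v_2 = (8, 12).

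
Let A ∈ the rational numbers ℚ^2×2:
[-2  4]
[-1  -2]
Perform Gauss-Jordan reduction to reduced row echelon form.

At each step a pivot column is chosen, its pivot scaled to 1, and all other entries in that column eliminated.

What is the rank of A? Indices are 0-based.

[1] R0 /= -2  ⇒  (1, -2)
     R1 -= -1·R0  ⇒  (0, -4)
[2] R1 /= -4  ⇒  (0, 1)
     R0 -= -2·R1  ⇒  (1, 0)

rank = 2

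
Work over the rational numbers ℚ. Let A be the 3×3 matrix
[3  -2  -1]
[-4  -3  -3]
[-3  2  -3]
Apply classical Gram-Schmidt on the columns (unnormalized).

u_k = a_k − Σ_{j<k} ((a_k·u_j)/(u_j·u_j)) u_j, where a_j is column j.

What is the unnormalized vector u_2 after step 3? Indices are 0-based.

u_2 = (-2, 0, -2)

Step 1: u_0 = a_0 = (3, -4, -3).
Step 2: u_1 = a_1 − (0)·u_0 = (-2, -3, 2).
Step 3: u_2 = a_2 − (9/17)·u_0 − (5/17)·u_1 = (-2, 0, -2).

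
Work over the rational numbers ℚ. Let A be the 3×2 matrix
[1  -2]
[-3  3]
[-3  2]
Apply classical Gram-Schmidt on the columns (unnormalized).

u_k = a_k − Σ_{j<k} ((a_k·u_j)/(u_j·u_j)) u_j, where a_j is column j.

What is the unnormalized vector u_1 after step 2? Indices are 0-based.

u_1 = (-21/19, 6/19, -13/19)

Step 1: u_0 = a_0 = (1, -3, -3).
Step 2: u_1 = a_1 − (-17/19)·u_0 = (-21/19, 6/19, -13/19).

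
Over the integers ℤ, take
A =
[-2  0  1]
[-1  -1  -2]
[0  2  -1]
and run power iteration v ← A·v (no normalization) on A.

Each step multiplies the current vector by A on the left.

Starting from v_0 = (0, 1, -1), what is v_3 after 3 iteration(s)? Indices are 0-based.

v_3 = (-11, 3, -11)

v_0 = (0, 1, -1).
v_1 = A·v_0 = (-1, 1, 3).
v_2 = A·v_1 = (5, -6, -1).
v_3 = A·v_2 = (-11, 3, -11).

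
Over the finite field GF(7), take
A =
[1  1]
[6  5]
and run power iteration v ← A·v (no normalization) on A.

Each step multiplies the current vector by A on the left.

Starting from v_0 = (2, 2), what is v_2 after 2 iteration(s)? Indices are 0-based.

v_0 = (2, 2).
v_1 = A·v_0 = (4, 1).
v_2 = A·v_1 = (5, 1).

v_2 = (5, 1)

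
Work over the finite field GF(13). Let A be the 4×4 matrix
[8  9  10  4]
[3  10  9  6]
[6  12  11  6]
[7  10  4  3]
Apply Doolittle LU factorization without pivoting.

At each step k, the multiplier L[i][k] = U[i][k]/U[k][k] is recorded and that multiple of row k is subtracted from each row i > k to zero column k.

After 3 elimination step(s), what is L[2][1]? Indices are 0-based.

L[2][1] = 3

k=0: U[0][0]=8
  eliminate (1,0): mult=2, new row 1: (0, 5, 2, 11); set L[1][0]=2
  eliminate (2,0): mult=4, new row 2: (0, 2, 10, 3); set L[2][0]=4
  eliminate (3,0): mult=9, new row 3: (0, 7, 5, 6); set L[3][0]=9
k=1: U[1][1]=5
  eliminate (2,1): mult=3, new row 2: (0, 0, 4, 9); set L[2][1]=3
  eliminate (3,1): mult=4, new row 3: (0, 0, 10, 1); set L[3][1]=4
k=2: U[2][2]=4
  eliminate (3,2): mult=9, new row 3: (0, 0, 0, 11); set L[3][2]=9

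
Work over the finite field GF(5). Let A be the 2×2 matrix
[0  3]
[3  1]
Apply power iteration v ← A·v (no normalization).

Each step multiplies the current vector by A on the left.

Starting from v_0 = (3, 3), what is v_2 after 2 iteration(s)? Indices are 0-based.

v_0 = (3, 3).
v_1 = A·v_0 = (4, 2).
v_2 = A·v_1 = (1, 4).

v_2 = (1, 4)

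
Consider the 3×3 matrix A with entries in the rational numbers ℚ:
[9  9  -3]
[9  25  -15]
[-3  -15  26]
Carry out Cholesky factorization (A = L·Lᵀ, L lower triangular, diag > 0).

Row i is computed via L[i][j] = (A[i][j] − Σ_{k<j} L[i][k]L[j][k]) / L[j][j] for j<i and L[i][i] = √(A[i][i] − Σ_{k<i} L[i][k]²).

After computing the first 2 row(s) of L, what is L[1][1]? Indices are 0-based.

Step 1: L[0][0] = √(9) = 3.
  L[1][0] = (9) / L[0][0] = 3.
Step 2: L[1][1] = √(16) = 4.

L[1][1] = 4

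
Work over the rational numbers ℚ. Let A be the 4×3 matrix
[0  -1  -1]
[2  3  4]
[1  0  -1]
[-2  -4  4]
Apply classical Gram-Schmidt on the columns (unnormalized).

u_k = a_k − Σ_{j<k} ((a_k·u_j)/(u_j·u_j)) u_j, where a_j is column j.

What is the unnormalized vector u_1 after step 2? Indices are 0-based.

u_1 = (-1, -1/9, -14/9, -8/9)

Step 1: u_0 = a_0 = (0, 2, 1, -2).
Step 2: u_1 = a_1 − (14/9)·u_0 = (-1, -1/9, -14/9, -8/9).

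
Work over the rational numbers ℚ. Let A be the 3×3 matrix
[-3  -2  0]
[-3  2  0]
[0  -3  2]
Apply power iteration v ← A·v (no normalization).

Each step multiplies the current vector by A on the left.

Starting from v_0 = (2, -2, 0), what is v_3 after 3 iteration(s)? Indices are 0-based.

v_0 = (2, -2, 0).
v_1 = A·v_0 = (-2, -10, 6).
v_2 = A·v_1 = (26, -14, 42).
v_3 = A·v_2 = (-50, -106, 126).

v_3 = (-50, -106, 126)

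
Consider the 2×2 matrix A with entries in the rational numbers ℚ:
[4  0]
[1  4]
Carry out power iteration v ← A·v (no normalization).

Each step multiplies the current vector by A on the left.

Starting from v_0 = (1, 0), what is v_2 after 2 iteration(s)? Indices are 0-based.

v_0 = (1, 0).
v_1 = A·v_0 = (4, 1).
v_2 = A·v_1 = (16, 8).

v_2 = (16, 8)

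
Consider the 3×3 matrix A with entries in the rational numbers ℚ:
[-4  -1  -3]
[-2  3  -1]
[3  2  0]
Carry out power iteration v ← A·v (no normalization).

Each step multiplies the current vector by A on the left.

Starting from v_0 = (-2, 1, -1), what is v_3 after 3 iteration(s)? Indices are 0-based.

v_0 = (-2, 1, -1).
v_1 = A·v_0 = (10, 8, -4).
v_2 = A·v_1 = (-36, 8, 46).
v_3 = A·v_2 = (-2, 50, -92).

v_3 = (-2, 50, -92)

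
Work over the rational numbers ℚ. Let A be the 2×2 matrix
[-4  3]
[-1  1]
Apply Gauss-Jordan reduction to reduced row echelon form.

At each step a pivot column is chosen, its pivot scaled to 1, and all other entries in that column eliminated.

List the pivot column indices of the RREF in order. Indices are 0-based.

pivot columns: 0, 1

pivot(0,0)=-4: scale R0 → (1, -3/4)
  clear (1,0): R1 −= (-1)R0 → (0, 1/4)
pivot(1,1)=1/4: scale R1 → (0, 1)
  clear (0,1): R0 −= (-3/4)R1 → (1, 0)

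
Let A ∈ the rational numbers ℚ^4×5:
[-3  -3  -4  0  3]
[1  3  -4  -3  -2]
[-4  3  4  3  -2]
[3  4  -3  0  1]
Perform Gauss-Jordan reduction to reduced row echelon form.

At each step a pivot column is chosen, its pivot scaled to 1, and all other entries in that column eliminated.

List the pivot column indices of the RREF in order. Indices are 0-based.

pivot columns: 0, 1, 2, 3

step 1: normalize row 0 (÷-3) = (1, 1, 4/3, 0, -1)
  row 1: subtract 1×row0 = (0, 2, -16/3, -3, -1)
  row 2: subtract -4×row0 = (0, 7, 28/3, 3, -6)
  row 3: subtract 3×row0 = (0, 1, -7, 0, 4)
step 2: normalize row 1 (÷2) = (0, 1, -8/3, -3/2, -1/2)
  row 0: subtract 1×row1 = (1, 0, 4, 3/2, -1/2)
  row 2: subtract 7×row1 = (0, 0, 28, 27/2, -5/2)
  row 3: subtract 1×row1 = (0, 0, -13/3, 3/2, 9/2)
step 3: normalize row 2 (÷28) = (0, 0, 1, 27/56, -5/56)
  row 0: subtract 4×row2 = (1, 0, 0, -3/7, -1/7)
  row 1: subtract -8/3×row2 = (0, 1, 0, -3/14, -31/42)
  row 3: subtract -13/3×row2 = (0, 0, 0, 201/56, 691/168)
step 4: normalize row 3 (÷201/56) = (0, 0, 0, 1, 691/603)
  row 0: subtract -3/7×row3 = (1, 0, 0, 0, 70/201)
  row 1: subtract -3/14×row3 = (0, 1, 0, 0, -33/67)
  row 2: subtract 27/56×row3 = (0, 0, 1, 0, -43/67)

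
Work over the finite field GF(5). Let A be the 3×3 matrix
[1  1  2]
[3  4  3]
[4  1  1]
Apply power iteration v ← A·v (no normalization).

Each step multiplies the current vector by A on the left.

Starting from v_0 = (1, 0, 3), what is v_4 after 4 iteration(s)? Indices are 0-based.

v_0 = (1, 0, 3).
v_1 = A·v_0 = (2, 2, 2).
v_2 = A·v_1 = (3, 0, 2).
v_3 = A·v_2 = (2, 0, 4).
v_4 = A·v_3 = (0, 3, 2).

v_4 = (0, 3, 2)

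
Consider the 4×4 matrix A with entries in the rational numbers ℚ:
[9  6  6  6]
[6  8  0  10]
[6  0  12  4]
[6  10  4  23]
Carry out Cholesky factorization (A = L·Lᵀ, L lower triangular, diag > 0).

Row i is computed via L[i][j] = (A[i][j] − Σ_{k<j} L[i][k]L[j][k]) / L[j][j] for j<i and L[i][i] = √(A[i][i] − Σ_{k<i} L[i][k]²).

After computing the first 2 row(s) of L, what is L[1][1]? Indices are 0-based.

Step 1: L[0][0] = √(9) = 3.
  L[1][0] = (6) / L[0][0] = 2.
Step 2: L[1][1] = √(4) = 2.

L[1][1] = 2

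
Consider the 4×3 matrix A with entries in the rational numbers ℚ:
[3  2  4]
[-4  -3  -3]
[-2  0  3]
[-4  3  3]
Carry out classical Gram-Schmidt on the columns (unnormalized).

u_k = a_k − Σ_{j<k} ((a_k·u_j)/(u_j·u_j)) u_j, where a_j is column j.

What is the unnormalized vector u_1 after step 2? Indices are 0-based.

Step 1: u_0 = a_0 = (3, -4, -2, -4).
Step 2: u_1 = a_1 − (2/15)·u_0 = (8/5, -37/15, 4/15, 53/15).

u_1 = (8/5, -37/15, 4/15, 53/15)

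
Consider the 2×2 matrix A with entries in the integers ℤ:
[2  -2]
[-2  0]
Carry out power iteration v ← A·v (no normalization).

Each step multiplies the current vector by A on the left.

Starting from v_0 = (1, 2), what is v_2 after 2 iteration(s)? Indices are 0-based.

v_0 = (1, 2).
v_1 = A·v_0 = (-2, -2).
v_2 = A·v_1 = (0, 4).

v_2 = (0, 4)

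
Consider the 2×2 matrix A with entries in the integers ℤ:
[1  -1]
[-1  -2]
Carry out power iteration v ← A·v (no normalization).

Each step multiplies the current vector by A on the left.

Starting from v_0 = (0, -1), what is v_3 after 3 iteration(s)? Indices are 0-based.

v_3 = (4, 11)

v_0 = (0, -1).
v_1 = A·v_0 = (1, 2).
v_2 = A·v_1 = (-1, -5).
v_3 = A·v_2 = (4, 11).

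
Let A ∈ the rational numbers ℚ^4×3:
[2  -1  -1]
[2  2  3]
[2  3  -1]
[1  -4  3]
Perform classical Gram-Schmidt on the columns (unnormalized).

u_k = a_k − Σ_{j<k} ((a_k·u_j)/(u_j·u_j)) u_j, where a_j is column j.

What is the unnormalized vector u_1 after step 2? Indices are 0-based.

Step 1: u_0 = a_0 = (2, 2, 2, 1).
Step 2: u_1 = a_1 − (4/13)·u_0 = (-21/13, 18/13, 31/13, -56/13).

u_1 = (-21/13, 18/13, 31/13, -56/13)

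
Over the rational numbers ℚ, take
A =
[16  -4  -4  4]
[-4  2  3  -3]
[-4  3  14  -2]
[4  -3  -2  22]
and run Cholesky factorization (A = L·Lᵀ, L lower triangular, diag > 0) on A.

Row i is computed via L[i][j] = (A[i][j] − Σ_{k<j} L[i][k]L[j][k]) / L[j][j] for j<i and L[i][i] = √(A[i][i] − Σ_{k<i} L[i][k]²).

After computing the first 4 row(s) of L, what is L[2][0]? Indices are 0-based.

L[2][0] = -1

Step 1: L[0][0] = √(16) = 4.
  L[1][0] = (-4) / L[0][0] = -1.
Step 2: L[1][1] = √(1) = 1.
  L[2][0] = (-4) / L[0][0] = -1.
  L[2][1] = (2) / L[1][1] = 2.
Step 3: L[2][2] = √(9) = 3.
  L[3][0] = (4) / L[0][0] = 1.
  L[3][1] = (-2) / L[1][1] = -2.
  L[3][2] = (3) / L[2][2] = 1.
Step 4: L[3][3] = √(16) = 4.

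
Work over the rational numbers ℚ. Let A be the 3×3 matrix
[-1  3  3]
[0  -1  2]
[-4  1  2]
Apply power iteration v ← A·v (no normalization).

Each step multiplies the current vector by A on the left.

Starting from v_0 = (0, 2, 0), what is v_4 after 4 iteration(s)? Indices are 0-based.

v_4 = (-150, 22, 90)

v_0 = (0, 2, 0).
v_1 = A·v_0 = (6, -2, 2).
v_2 = A·v_1 = (-6, 6, -22).
v_3 = A·v_2 = (-42, -50, -14).
v_4 = A·v_3 = (-150, 22, 90).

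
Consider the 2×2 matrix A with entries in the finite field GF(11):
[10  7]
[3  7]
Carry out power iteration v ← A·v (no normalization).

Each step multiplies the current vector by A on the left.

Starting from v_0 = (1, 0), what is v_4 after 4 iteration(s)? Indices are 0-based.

v_4 = (8, 6)

v_0 = (1, 0).
v_1 = A·v_0 = (10, 3).
v_2 = A·v_1 = (0, 7).
v_3 = A·v_2 = (5, 5).
v_4 = A·v_3 = (8, 6).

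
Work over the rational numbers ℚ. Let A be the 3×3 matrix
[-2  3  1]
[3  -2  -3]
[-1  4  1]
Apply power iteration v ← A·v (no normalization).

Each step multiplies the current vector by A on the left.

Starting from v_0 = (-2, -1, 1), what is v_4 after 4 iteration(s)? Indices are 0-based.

v_4 = (-186, 71, -127)

v_0 = (-2, -1, 1).
v_1 = A·v_0 = (2, -7, -1).
v_2 = A·v_1 = (-26, 23, -31).
v_3 = A·v_2 = (90, -31, 87).
v_4 = A·v_3 = (-186, 71, -127).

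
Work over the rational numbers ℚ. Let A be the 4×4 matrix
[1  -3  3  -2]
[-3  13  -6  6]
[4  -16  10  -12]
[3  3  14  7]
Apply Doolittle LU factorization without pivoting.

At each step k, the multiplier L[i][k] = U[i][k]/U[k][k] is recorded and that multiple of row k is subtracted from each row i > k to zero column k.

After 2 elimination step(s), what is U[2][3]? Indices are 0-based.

[col 0] pivot 1
  R1 -= -3*R0 → (0, 4, 3, 0)  (L[1][0] := -3)
  R2 -= 4*R0 → (0, -4, -2, -4)  (L[2][0] := 4)
  R3 -= 3*R0 → (0, 12, 5, 13)  (L[3][0] := 3)
[col 1] pivot 4
  R2 -= -1*R1 → (0, 0, 1, -4)  (L[2][1] := -1)
  R3 -= 3*R1 → (0, 0, -4, 13)  (L[3][1] := 3)

U[2][3] = -4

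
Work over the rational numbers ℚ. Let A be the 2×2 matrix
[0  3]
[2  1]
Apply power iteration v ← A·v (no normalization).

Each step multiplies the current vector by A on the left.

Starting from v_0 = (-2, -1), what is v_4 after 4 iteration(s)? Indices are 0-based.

v_4 = (-123, -107)

v_0 = (-2, -1).
v_1 = A·v_0 = (-3, -5).
v_2 = A·v_1 = (-15, -11).
v_3 = A·v_2 = (-33, -41).
v_4 = A·v_3 = (-123, -107).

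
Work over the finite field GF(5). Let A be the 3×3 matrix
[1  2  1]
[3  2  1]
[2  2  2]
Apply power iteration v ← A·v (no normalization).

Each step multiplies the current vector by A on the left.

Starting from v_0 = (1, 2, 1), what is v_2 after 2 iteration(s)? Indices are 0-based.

v_0 = (1, 2, 1).
v_1 = A·v_0 = (1, 3, 3).
v_2 = A·v_1 = (0, 2, 4).

v_2 = (0, 2, 4)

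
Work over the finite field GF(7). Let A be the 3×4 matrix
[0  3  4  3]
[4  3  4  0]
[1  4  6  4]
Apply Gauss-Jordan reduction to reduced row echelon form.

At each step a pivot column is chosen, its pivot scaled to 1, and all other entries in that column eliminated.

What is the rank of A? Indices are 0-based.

pivot(0,0): swap R0↔R1
pivot(0,0)=4: scale R0 → (1, 6, 1, 0)
  clear (2,0): R2 −= (1)R0 → (0, 5, 5, 4)
pivot(1,1)=3: scale R1 → (0, 1, 6, 1)
  clear (0,1): R0 −= (6)R1 → (1, 0, 0, 1)
  clear (2,1): R2 −= (5)R1 → (0, 0, 3, 6)
pivot(2,2)=3: scale R2 → (0, 0, 1, 2)
  clear (1,2): R1 −= (6)R2 → (0, 1, 0, 3)

rank = 3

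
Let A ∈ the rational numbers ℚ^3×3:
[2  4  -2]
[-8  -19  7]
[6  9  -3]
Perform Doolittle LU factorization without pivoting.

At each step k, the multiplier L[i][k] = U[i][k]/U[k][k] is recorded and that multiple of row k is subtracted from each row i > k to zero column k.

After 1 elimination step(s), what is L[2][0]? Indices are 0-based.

k=0: U[0][0]=2
  eliminate (1,0): mult=-4, new row 1: (0, -3, -1); set L[1][0]=-4
  eliminate (2,0): mult=3, new row 2: (0, -3, 3); set L[2][0]=3

L[2][0] = 3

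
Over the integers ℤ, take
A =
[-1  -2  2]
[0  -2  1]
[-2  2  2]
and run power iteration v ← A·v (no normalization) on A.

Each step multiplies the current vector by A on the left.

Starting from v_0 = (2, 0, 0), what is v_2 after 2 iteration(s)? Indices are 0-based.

v_2 = (-6, -4, -4)

v_0 = (2, 0, 0).
v_1 = A·v_0 = (-2, 0, -4).
v_2 = A·v_1 = (-6, -4, -4).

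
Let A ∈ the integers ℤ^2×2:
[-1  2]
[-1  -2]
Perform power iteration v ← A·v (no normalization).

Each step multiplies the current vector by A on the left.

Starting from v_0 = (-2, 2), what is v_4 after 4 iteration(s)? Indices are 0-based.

v_4 = (22, -34)

v_0 = (-2, 2).
v_1 = A·v_0 = (6, -2).
v_2 = A·v_1 = (-10, -2).
v_3 = A·v_2 = (6, 14).
v_4 = A·v_3 = (22, -34).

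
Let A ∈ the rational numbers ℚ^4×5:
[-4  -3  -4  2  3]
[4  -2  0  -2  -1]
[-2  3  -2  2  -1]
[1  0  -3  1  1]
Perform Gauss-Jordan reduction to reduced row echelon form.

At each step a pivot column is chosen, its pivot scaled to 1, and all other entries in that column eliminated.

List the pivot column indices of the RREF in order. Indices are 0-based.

pivot columns: 0, 1, 2, 3

pivot(0,0)=-4: scale R0 → (1, 3/4, 1, -1/2, -3/4)
  clear (1,0): R1 −= (4)R0 → (0, -5, -4, 0, 2)
  clear (2,0): R2 −= (-2)R0 → (0, 9/2, 0, 1, -5/2)
  clear (3,0): R3 −= (1)R0 → (0, -3/4, -4, 3/2, 7/4)
pivot(1,1)=-5: scale R1 → (0, 1, 4/5, 0, -2/5)
  clear (0,1): R0 −= (3/4)R1 → (1, 0, 2/5, -1/2, -9/20)
  clear (2,1): R2 −= (9/2)R1 → (0, 0, -18/5, 1, -7/10)
  clear (3,1): R3 −= (-3/4)R1 → (0, 0, -17/5, 3/2, 29/20)
pivot(2,2)=-18/5: scale R2 → (0, 0, 1, -5/18, 7/36)
  clear (0,2): R0 −= (2/5)R2 → (1, 0, 0, -7/18, -19/36)
  clear (1,2): R1 −= (4/5)R2 → (0, 1, 0, 2/9, -5/9)
  clear (3,2): R3 −= (-17/5)R2 → (0, 0, 0, 5/9, 19/9)
pivot(3,3)=5/9: scale R3 → (0, 0, 0, 1, 19/5)
  clear (0,3): R0 −= (-7/18)R3 → (1, 0, 0, 0, 19/20)
  clear (1,3): R1 −= (2/9)R3 → (0, 1, 0, 0, -7/5)
  clear (2,3): R2 −= (-5/18)R3 → (0, 0, 1, 0, 5/4)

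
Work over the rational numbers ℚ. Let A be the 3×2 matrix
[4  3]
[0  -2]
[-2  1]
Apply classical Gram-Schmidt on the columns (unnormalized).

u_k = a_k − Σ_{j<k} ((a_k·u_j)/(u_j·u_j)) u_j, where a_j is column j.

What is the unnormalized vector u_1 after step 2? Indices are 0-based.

Step 1: u_0 = a_0 = (4, 0, -2).
Step 2: u_1 = a_1 − (1/2)·u_0 = (1, -2, 2).

u_1 = (1, -2, 2)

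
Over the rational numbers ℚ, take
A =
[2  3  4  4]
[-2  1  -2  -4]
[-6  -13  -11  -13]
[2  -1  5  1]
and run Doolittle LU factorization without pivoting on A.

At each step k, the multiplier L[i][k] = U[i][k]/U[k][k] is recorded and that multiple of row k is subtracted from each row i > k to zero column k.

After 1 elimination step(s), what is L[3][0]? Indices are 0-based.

L[3][0] = 1

[col 0] pivot 2
  R1 -= -1*R0 → (0, 4, 2, 0)  (L[1][0] := -1)
  R2 -= -3*R0 → (0, -4, 1, -1)  (L[2][0] := -3)
  R3 -= 1*R0 → (0, -4, 1, -3)  (L[3][0] := 1)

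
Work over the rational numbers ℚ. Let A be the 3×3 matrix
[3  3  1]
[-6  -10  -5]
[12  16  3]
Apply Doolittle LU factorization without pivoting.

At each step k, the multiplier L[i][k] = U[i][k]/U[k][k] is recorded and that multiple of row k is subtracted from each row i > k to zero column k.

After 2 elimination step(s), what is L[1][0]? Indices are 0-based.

k=0: U[0][0]=3
  eliminate (1,0): mult=-2, new row 1: (0, -4, -3); set L[1][0]=-2
  eliminate (2,0): mult=4, new row 2: (0, 4, -1); set L[2][0]=4
k=1: U[1][1]=-4
  eliminate (2,1): mult=-1, new row 2: (0, 0, -4); set L[2][1]=-1

L[1][0] = -2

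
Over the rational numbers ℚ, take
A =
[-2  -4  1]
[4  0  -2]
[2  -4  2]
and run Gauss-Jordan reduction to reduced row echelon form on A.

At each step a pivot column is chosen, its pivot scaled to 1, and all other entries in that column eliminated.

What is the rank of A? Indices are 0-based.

rank = 3

step 1: normalize row 0 (÷-2) = (1, 2, -1/2)
  row 1: subtract 4×row0 = (0, -8, 0)
  row 2: subtract 2×row0 = (0, -8, 3)
step 2: normalize row 1 (÷-8) = (0, 1, 0)
  row 0: subtract 2×row1 = (1, 0, -1/2)
  row 2: subtract -8×row1 = (0, 0, 3)
step 3: normalize row 2 (÷3) = (0, 0, 1)
  row 0: subtract -1/2×row2 = (1, 0, 0)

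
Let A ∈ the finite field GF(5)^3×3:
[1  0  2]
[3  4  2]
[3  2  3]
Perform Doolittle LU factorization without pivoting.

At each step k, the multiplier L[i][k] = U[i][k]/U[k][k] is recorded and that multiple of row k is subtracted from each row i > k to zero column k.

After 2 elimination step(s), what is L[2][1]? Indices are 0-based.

L[2][1] = 3

k=0: U[0][0]=1
  eliminate (1,0): mult=3, new row 1: (0, 4, 1); set L[1][0]=3
  eliminate (2,0): mult=3, new row 2: (0, 2, 2); set L[2][0]=3
k=1: U[1][1]=4
  eliminate (2,1): mult=3, new row 2: (0, 0, 4); set L[2][1]=3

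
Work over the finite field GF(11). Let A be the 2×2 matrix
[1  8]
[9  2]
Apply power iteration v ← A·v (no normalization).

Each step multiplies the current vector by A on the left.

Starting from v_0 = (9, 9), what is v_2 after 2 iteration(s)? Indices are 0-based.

v_2 = (4, 3)

v_0 = (9, 9).
v_1 = A·v_0 = (4, 0).
v_2 = A·v_1 = (4, 3).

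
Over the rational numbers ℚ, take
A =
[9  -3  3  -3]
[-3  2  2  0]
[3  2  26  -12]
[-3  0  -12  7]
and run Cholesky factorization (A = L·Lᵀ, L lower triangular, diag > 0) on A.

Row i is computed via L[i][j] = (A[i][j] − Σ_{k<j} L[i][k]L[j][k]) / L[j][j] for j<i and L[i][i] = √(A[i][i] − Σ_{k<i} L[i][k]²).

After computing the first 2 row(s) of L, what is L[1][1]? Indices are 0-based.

Step 1: L[0][0] = √(9) = 3.
  L[1][0] = (-3) / L[0][0] = -1.
Step 2: L[1][1] = √(1) = 1.

L[1][1] = 1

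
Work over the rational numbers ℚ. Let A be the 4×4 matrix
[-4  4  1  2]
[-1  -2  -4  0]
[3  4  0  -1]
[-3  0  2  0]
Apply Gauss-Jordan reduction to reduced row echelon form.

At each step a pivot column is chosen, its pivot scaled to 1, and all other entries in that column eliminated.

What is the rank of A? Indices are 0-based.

step 1: normalize row 0 (÷-4) = (1, -1, -1/4, -1/2)
  row 1: subtract -1×row0 = (0, -3, -17/4, -1/2)
  row 2: subtract 3×row0 = (0, 7, 3/4, 1/2)
  row 3: subtract -3×row0 = (0, -3, 5/4, -3/2)
step 2: normalize row 1 (÷-3) = (0, 1, 17/12, 1/6)
  row 0: subtract -1×row1 = (1, 0, 7/6, -1/3)
  row 2: subtract 7×row1 = (0, 0, -55/6, -2/3)
  row 3: subtract -3×row1 = (0, 0, 11/2, -1)
step 3: normalize row 2 (÷-55/6) = (0, 0, 1, 4/55)
  row 0: subtract 7/6×row2 = (1, 0, 0, -23/55)
  row 1: subtract 17/12×row2 = (0, 1, 0, 7/110)
  row 3: subtract 11/2×row2 = (0, 0, 0, -7/5)
step 4: normalize row 3 (÷-7/5) = (0, 0, 0, 1)
  row 0: subtract -23/55×row3 = (1, 0, 0, 0)
  row 1: subtract 7/110×row3 = (0, 1, 0, 0)
  row 2: subtract 4/55×row3 = (0, 0, 1, 0)

rank = 4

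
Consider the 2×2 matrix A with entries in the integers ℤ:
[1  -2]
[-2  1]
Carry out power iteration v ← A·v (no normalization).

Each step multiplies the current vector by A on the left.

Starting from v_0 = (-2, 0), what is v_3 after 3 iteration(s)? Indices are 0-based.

v_0 = (-2, 0).
v_1 = A·v_0 = (-2, 4).
v_2 = A·v_1 = (-10, 8).
v_3 = A·v_2 = (-26, 28).

v_3 = (-26, 28)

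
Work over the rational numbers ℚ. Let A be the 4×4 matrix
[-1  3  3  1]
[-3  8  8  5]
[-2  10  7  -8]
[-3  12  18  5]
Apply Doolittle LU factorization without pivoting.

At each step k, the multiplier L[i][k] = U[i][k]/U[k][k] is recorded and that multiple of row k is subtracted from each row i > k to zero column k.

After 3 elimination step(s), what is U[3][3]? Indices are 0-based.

U[3][3] = 4

Step 1: pivot at (0,0) is -1.
  row1 ← row1 − (3)·row0  ⇒  L[1][0]=3, U row1=(0, -1, -1, 2)
  row2 ← row2 − (2)·row0  ⇒  L[2][0]=2, U row2=(0, 4, 1, -10)
  row3 ← row3 − (3)·row0  ⇒  L[3][0]=3, U row3=(0, 3, 9, 2)
Step 2: pivot at (1,1) is -1.
  row2 ← row2 − (-4)·row1  ⇒  L[2][1]=-4, U row2=(0, 0, -3, -2)
  row3 ← row3 − (-3)·row1  ⇒  L[3][1]=-3, U row3=(0, 0, 6, 8)
Step 3: pivot at (2,2) is -3.
  row3 ← row3 − (-2)·row2  ⇒  L[3][2]=-2, U row3=(0, 0, 0, 4)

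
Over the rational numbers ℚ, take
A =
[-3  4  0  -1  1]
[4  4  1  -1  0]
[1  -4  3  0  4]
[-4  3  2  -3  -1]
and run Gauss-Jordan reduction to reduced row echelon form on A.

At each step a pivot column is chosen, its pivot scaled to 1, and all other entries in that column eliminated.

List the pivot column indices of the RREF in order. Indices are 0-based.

step 1: normalize row 0 (÷-3) = (1, -4/3, 0, 1/3, -1/3)
  row 1: subtract 4×row0 = (0, 28/3, 1, -7/3, 4/3)
  row 2: subtract 1×row0 = (0, -8/3, 3, -1/3, 13/3)
  row 3: subtract -4×row0 = (0, -7/3, 2, -5/3, -7/3)
step 2: normalize row 1 (÷28/3) = (0, 1, 3/28, -1/4, 1/7)
  row 0: subtract -4/3×row1 = (1, 0, 1/7, 0, -1/7)
  row 2: subtract -8/3×row1 = (0, 0, 23/7, -1, 33/7)
  row 3: subtract -7/3×row1 = (0, 0, 9/4, -9/4, -2)
step 3: normalize row 2 (÷23/7) = (0, 0, 1, -7/23, 33/23)
  row 0: subtract 1/7×row2 = (1, 0, 0, 1/23, -8/23)
  row 1: subtract 3/28×row2 = (0, 1, 0, -5/23, -1/92)
  row 3: subtract 9/4×row2 = (0, 0, 0, -36/23, -481/92)
step 4: normalize row 3 (÷-36/23) = (0, 0, 0, 1, 481/144)
  row 0: subtract 1/23×row3 = (1, 0, 0, 0, -71/144)
  row 1: subtract -5/23×row3 = (0, 1, 0, 0, 103/144)
  row 2: subtract -7/23×row3 = (0, 0, 1, 0, 353/144)

pivot columns: 0, 1, 2, 3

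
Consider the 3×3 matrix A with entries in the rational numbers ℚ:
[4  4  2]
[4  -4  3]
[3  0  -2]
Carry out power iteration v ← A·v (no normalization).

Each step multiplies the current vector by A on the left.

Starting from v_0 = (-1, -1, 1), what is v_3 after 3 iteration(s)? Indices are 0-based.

v_0 = (-1, -1, 1).
v_1 = A·v_0 = (-6, 3, -5).
v_2 = A·v_1 = (-22, -51, -8).
v_3 = A·v_2 = (-308, 92, -50).

v_3 = (-308, 92, -50)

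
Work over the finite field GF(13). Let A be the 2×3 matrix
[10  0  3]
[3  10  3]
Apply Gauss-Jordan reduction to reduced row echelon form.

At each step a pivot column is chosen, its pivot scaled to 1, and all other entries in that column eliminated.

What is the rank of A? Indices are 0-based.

pivot(0,0)=10: scale R0 → (1, 0, 12)
  clear (1,0): R1 −= (3)R0 → (0, 10, 6)
pivot(1,1)=10: scale R1 → (0, 1, 11)

rank = 2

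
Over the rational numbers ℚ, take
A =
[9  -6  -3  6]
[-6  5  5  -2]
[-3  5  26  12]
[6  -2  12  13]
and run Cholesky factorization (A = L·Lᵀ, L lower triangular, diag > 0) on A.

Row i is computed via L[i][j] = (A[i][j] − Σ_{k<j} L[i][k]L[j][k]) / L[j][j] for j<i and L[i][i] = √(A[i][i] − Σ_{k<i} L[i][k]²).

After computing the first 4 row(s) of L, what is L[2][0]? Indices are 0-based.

L[2][0] = -1

Step 1: L[0][0] = √(9) = 3.
  L[1][0] = (-6) / L[0][0] = -2.
Step 2: L[1][1] = √(1) = 1.
  L[2][0] = (-3) / L[0][0] = -1.
  L[2][1] = (3) / L[1][1] = 3.
Step 3: L[2][2] = √(16) = 4.
  L[3][0] = (6) / L[0][0] = 2.
  L[3][1] = (2) / L[1][1] = 2.
  L[3][2] = (8) / L[2][2] = 2.
Step 4: L[3][3] = √(1) = 1.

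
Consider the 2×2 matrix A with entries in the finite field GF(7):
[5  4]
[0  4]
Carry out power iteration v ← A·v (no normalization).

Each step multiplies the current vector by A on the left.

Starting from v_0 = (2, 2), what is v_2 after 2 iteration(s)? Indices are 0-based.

v_0 = (2, 2).
v_1 = A·v_0 = (4, 1).
v_2 = A·v_1 = (3, 4).

v_2 = (3, 4)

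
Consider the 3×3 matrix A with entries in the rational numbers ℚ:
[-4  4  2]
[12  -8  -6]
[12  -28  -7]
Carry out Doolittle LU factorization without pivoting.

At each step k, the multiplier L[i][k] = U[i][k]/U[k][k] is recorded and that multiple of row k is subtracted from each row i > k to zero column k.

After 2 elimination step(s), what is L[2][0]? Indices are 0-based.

[col 0] pivot -4
  R1 -= -3*R0 → (0, 4, 0)  (L[1][0] := -3)
  R2 -= -3*R0 → (0, -16, -1)  (L[2][0] := -3)
[col 1] pivot 4
  R2 -= -4*R1 → (0, 0, -1)  (L[2][1] := -4)

L[2][0] = -3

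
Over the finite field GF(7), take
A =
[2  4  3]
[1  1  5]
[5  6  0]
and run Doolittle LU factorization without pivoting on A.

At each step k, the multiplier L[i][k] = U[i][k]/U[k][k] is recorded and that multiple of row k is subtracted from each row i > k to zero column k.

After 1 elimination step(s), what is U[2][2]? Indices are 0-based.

U[2][2] = 3

Step 1: pivot at (0,0) is 2.
  row1 ← row1 − (4)·row0  ⇒  L[1][0]=4, U row1=(0, 6, 0)
  row2 ← row2 − (6)·row0  ⇒  L[2][0]=6, U row2=(0, 3, 3)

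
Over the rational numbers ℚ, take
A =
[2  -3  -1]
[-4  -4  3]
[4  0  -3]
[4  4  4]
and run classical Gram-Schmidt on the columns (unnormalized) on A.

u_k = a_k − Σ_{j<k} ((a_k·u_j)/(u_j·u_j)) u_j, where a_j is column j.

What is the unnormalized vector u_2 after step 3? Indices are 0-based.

u_2 = (100/91, 281/91, -125/91, 356/91)

Step 1: u_0 = a_0 = (2, -4, 4, 4).
Step 2: u_1 = a_1 − (1/2)·u_0 = (-4, -2, -2, 2).
Step 3: u_2 = a_2 − (-5/26)·u_0 − (3/7)·u_1 = (100/91, 281/91, -125/91, 356/91).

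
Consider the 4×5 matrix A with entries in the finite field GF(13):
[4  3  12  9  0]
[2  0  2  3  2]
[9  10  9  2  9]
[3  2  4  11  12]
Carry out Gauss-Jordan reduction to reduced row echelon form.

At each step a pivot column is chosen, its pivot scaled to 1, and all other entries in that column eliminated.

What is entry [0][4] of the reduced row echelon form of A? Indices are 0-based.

step 1: normalize row 0 (÷4) = (1, 4, 3, 12, 0)
  row 1: subtract 2×row0 = (0, 5, 9, 5, 2)
  row 2: subtract 9×row0 = (0, 0, 8, 11, 9)
  row 3: subtract 3×row0 = (0, 3, 8, 1, 12)
step 2: normalize row 1 (÷5) = (0, 1, 7, 1, 3)
  row 0: subtract 4×row1 = (1, 0, 1, 8, 1)
  row 3: subtract 3×row1 = (0, 0, 0, 11, 3)
step 3: normalize row 2 (÷8) = (0, 0, 1, 3, 6)
  row 0: subtract 1×row2 = (1, 0, 0, 5, 8)
  row 1: subtract 7×row2 = (0, 1, 0, 6, 0)
step 4: normalize row 3 (÷11) = (0, 0, 0, 1, 5)
  row 0: subtract 5×row3 = (1, 0, 0, 0, 9)
  row 1: subtract 6×row3 = (0, 1, 0, 0, 9)
  row 2: subtract 3×row3 = (0, 0, 1, 0, 4)

M[0][4] = 9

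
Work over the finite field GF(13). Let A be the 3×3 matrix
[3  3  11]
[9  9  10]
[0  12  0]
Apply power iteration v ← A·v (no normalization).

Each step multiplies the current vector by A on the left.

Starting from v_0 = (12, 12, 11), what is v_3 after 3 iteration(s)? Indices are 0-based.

v_0 = (12, 12, 11).
v_1 = A·v_0 = (11, 1, 1).
v_2 = A·v_1 = (8, 1, 12).
v_3 = A·v_2 = (3, 6, 12).

v_3 = (3, 6, 12)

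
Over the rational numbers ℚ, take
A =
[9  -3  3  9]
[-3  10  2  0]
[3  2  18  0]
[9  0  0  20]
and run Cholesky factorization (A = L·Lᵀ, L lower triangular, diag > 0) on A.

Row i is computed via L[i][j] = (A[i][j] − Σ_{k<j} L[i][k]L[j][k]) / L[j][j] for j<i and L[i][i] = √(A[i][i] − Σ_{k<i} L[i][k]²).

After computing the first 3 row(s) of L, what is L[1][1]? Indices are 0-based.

Step 1: L[0][0] = √(9) = 3.
  L[1][0] = (-3) / L[0][0] = -1.
Step 2: L[1][1] = √(9) = 3.
  L[2][0] = (3) / L[0][0] = 1.
  L[2][1] = (3) / L[1][1] = 1.
Step 3: L[2][2] = √(16) = 4.

L[1][1] = 3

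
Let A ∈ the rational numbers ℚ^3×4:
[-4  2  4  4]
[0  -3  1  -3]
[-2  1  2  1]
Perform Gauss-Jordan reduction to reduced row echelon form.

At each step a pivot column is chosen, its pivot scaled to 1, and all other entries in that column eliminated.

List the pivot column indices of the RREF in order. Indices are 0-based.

pivot columns: 0, 1, 3

[1] R0 /= -4  ⇒  (1, -1/2, -1, -1)
     R2 -= -2·R0  ⇒  (0, 0, 0, -1)
[2] R1 /= -3  ⇒  (0, 1, -1/3, 1)
     R0 -= -1/2·R1  ⇒  (1, 0, -7/6, -1/2)
column 2 empty below row 2
[3] R2 /= -1  ⇒  (0, 0, 0, 1)
     R0 -= -1/2·R2  ⇒  (1, 0, -7/6, 0)
     R1 -= 1·R2  ⇒  (0, 1, -1/3, 0)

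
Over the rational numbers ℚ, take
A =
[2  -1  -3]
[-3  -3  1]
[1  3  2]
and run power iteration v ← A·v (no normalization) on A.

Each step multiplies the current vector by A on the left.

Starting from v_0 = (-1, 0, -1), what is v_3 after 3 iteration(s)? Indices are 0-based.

v_0 = (-1, 0, -1).
v_1 = A·v_0 = (1, 2, -3).
v_2 = A·v_1 = (9, -12, 1).
v_3 = A·v_2 = (27, 10, -25).

v_3 = (27, 10, -25)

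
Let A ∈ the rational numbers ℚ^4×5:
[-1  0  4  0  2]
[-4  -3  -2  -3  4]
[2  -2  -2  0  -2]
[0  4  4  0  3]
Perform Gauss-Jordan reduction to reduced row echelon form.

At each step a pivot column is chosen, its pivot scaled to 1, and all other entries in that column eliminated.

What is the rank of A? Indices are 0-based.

rank = 4

pivot(0,0)=-1: scale R0 → (1, 0, -4, 0, -2)
  clear (1,0): R1 −= (-4)R0 → (0, -3, -18, -3, -4)
  clear (2,0): R2 −= (2)R0 → (0, -2, 6, 0, 2)
pivot(1,1)=-3: scale R1 → (0, 1, 6, 1, 4/3)
  clear (2,1): R2 −= (-2)R1 → (0, 0, 18, 2, 14/3)
  clear (3,1): R3 −= (4)R1 → (0, 0, -20, -4, -7/3)
pivot(2,2)=18: scale R2 → (0, 0, 1, 1/9, 7/27)
  clear (0,2): R0 −= (-4)R2 → (1, 0, 0, 4/9, -26/27)
  clear (1,2): R1 −= (6)R2 → (0, 1, 0, 1/3, -2/9)
  clear (3,2): R3 −= (-20)R2 → (0, 0, 0, -16/9, 77/27)
pivot(3,3)=-16/9: scale R3 → (0, 0, 0, 1, -77/48)
  clear (0,3): R0 −= (4/9)R3 → (1, 0, 0, 0, -1/4)
  clear (1,3): R1 −= (1/3)R3 → (0, 1, 0, 0, 5/16)
  clear (2,3): R2 −= (1/9)R3 → (0, 0, 1, 0, 7/16)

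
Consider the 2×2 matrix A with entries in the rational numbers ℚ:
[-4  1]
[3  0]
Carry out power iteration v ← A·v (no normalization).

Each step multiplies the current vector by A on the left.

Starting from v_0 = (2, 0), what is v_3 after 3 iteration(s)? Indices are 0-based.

v_0 = (2, 0).
v_1 = A·v_0 = (-8, 6).
v_2 = A·v_1 = (38, -24).
v_3 = A·v_2 = (-176, 114).

v_3 = (-176, 114)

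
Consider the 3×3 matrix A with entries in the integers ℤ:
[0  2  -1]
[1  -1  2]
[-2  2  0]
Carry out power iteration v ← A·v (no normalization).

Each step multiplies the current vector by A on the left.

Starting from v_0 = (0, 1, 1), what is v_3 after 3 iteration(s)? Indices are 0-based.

v_3 = (8, -4, 8)

v_0 = (0, 1, 1).
v_1 = A·v_0 = (1, 1, 2).
v_2 = A·v_1 = (0, 4, 0).
v_3 = A·v_2 = (8, -4, 8).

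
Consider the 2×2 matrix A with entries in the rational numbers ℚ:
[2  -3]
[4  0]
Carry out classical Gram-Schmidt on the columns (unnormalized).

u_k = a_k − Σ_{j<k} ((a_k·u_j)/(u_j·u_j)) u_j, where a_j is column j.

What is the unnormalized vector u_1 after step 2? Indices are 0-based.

Step 1: u_0 = a_0 = (2, 4).
Step 2: u_1 = a_1 − (-3/10)·u_0 = (-12/5, 6/5).

u_1 = (-12/5, 6/5)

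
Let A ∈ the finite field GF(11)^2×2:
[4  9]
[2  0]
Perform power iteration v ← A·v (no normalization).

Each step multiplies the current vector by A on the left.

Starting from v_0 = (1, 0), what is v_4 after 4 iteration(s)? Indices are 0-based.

v_4 = (3, 9)

v_0 = (1, 0).
v_1 = A·v_0 = (4, 2).
v_2 = A·v_1 = (1, 8).
v_3 = A·v_2 = (10, 2).
v_4 = A·v_3 = (3, 9).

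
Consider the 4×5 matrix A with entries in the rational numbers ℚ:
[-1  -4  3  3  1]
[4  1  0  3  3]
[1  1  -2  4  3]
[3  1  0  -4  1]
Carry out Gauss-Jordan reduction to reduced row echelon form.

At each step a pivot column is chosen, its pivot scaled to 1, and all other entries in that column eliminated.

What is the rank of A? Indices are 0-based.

step 1: normalize row 0 (÷-1) = (1, 4, -3, -3, -1)
  row 1: subtract 4×row0 = (0, -15, 12, 15, 7)
  row 2: subtract 1×row0 = (0, -3, 1, 7, 4)
  row 3: subtract 3×row0 = (0, -11, 9, 5, 4)
step 2: normalize row 1 (÷-15) = (0, 1, -4/5, -1, -7/15)
  row 0: subtract 4×row1 = (1, 0, 1/5, 1, 13/15)
  row 2: subtract -3×row1 = (0, 0, -7/5, 4, 13/5)
  row 3: subtract -11×row1 = (0, 0, 1/5, -6, -17/15)
step 3: normalize row 2 (÷-7/5) = (0, 0, 1, -20/7, -13/7)
  row 0: subtract 1/5×row2 = (1, 0, 0, 11/7, 26/21)
  row 1: subtract -4/5×row2 = (0, 1, 0, -23/7, -41/21)
  row 3: subtract 1/5×row2 = (0, 0, 0, -38/7, -16/21)
step 4: normalize row 3 (÷-38/7) = (0, 0, 0, 1, 8/57)
  row 0: subtract 11/7×row3 = (1, 0, 0, 0, 58/57)
  row 1: subtract -23/7×row3 = (0, 1, 0, 0, -85/57)
  row 2: subtract -20/7×row3 = (0, 0, 1, 0, -83/57)

rank = 4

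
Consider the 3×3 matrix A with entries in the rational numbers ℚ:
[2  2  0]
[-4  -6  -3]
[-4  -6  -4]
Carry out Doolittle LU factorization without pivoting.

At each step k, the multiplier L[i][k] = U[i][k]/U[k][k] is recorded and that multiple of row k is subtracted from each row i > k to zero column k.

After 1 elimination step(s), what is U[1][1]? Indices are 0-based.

k=0: U[0][0]=2
  eliminate (1,0): mult=-2, new row 1: (0, -2, -3); set L[1][0]=-2
  eliminate (2,0): mult=-2, new row 2: (0, -2, -4); set L[2][0]=-2

U[1][1] = -2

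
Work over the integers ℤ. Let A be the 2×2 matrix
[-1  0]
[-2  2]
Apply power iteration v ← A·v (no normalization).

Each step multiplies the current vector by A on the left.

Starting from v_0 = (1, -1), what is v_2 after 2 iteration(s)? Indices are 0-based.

v_2 = (1, -6)

v_0 = (1, -1).
v_1 = A·v_0 = (-1, -4).
v_2 = A·v_1 = (1, -6).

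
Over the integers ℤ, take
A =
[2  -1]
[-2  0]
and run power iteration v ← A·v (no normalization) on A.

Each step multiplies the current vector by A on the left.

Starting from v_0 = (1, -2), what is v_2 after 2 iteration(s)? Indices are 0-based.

v_0 = (1, -2).
v_1 = A·v_0 = (4, -2).
v_2 = A·v_1 = (10, -8).

v_2 = (10, -8)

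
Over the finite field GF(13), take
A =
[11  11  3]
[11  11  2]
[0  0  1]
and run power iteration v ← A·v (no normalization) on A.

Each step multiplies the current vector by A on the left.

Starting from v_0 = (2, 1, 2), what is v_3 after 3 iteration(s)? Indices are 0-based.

v_0 = (2, 1, 2).
v_1 = A·v_0 = (0, 11, 2).
v_2 = A·v_1 = (10, 8, 2).
v_3 = A·v_2 = (9, 7, 2).

v_3 = (9, 7, 2)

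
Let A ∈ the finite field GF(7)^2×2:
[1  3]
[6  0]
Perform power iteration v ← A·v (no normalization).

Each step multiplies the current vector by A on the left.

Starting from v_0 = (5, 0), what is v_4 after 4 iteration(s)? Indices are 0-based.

v_4 = (5, 4)

v_0 = (5, 0).
v_1 = A·v_0 = (5, 2).
v_2 = A·v_1 = (4, 2).
v_3 = A·v_2 = (3, 3).
v_4 = A·v_3 = (5, 4).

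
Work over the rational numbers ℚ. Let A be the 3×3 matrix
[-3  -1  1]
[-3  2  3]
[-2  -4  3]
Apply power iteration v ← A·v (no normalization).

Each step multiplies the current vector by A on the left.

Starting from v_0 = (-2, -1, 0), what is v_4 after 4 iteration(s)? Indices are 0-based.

v_4 = (-185, -76, -372)

v_0 = (-2, -1, 0).
v_1 = A·v_0 = (7, 4, 8).
v_2 = A·v_1 = (-17, 11, -6).
v_3 = A·v_2 = (34, 55, -28).
v_4 = A·v_3 = (-185, -76, -372).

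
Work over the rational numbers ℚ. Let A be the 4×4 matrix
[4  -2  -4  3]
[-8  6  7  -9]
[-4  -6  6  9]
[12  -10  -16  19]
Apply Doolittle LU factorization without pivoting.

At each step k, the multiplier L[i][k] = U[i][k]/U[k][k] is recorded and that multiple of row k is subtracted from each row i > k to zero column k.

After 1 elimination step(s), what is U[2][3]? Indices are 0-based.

k=0: U[0][0]=4
  eliminate (1,0): mult=-2, new row 1: (0, 2, -1, -3); set L[1][0]=-2
  eliminate (2,0): mult=-1, new row 2: (0, -8, 2, 12); set L[2][0]=-1
  eliminate (3,0): mult=3, new row 3: (0, -4, -4, 10); set L[3][0]=3

U[2][3] = 12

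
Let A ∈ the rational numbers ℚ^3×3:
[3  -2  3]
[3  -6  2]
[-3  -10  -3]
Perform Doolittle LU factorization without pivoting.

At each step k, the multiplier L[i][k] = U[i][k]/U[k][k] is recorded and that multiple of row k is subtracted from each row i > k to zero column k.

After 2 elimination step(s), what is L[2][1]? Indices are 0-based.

L[2][1] = 3

Step 1: pivot at (0,0) is 3.
  row1 ← row1 − (1)·row0  ⇒  L[1][0]=1, U row1=(0, -4, -1)
  row2 ← row2 − (-1)·row0  ⇒  L[2][0]=-1, U row2=(0, -12, 0)
Step 2: pivot at (1,1) is -4.
  row2 ← row2 − (3)·row1  ⇒  L[2][1]=3, U row2=(0, 0, 3)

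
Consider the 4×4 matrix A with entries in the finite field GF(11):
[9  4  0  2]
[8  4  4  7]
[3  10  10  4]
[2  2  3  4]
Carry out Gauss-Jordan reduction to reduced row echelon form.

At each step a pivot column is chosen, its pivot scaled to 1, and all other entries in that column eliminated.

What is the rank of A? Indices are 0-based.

rank = 4

[1] R0 /= 9  ⇒  (1, 9, 0, 10)
     R1 -= 8·R0  ⇒  (0, 9, 4, 4)
     R2 -= 3·R0  ⇒  (0, 5, 10, 7)
     R3 -= 2·R0  ⇒  (0, 6, 3, 6)
[2] R1 /= 9  ⇒  (0, 1, 9, 9)
     R0 -= 9·R1  ⇒  (1, 0, 7, 6)
     R2 -= 5·R1  ⇒  (0, 0, 9, 6)
     R3 -= 6·R1  ⇒  (0, 0, 4, 7)
[3] R2 /= 9  ⇒  (0, 0, 1, 8)
     R0 -= 7·R2  ⇒  (1, 0, 0, 5)
     R1 -= 9·R2  ⇒  (0, 1, 0, 3)
     R3 -= 4·R2  ⇒  (0, 0, 0, 8)
[4] R3 /= 8  ⇒  (0, 0, 0, 1)
     R0 -= 5·R3  ⇒  (1, 0, 0, 0)
     R1 -= 3·R3  ⇒  (0, 1, 0, 0)
     R2 -= 8·R3  ⇒  (0, 0, 1, 0)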